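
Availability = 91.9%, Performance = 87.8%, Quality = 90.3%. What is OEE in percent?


Formula: OEE = Availability * Performance * Quality / 10000
A * P = 91.9% * 87.8% / 100 = 80.69%
OEE = 80.69% * 90.3% / 100 = 72.9%

72.9%


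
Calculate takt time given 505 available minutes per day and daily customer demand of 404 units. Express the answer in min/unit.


Formula: Takt Time = Available Production Time / Customer Demand
Takt = 505 min/day / 404 units/day
Takt = 1.25 min/unit

1.25 min/unit


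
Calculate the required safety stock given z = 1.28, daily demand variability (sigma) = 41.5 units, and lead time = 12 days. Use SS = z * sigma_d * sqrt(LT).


Formula: SS = z * sigma_d * sqrt(LT)
sqrt(LT) = sqrt(12) = 3.4641
SS = 1.28 * 41.5 * 3.4641
SS = 184.0 units

184.0 units


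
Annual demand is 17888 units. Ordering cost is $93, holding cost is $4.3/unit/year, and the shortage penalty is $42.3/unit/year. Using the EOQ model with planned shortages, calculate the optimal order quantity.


Formula: EOQ* = sqrt(2DS/H) * sqrt((H+P)/P)
Base EOQ = sqrt(2*17888*93/4.3) = 879.64 units
Correction = sqrt((4.3+42.3)/42.3) = 1.0496
EOQ* = 879.64 * 1.0496 = 923.3 units

923.3 units


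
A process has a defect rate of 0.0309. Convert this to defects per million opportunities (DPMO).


DPMO = defect_rate * 1000000 = 0.0309 * 1000000

30900


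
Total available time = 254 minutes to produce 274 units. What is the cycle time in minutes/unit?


Formula: CT = Available Time / Number of Units
CT = 254 min / 274 units
CT = 0.93 min/unit

0.93 min/unit


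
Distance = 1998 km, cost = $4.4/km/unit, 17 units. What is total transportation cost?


TC = dist * cost * units = 1998 * 4.4 * 17 = $149450.40

$149450.40


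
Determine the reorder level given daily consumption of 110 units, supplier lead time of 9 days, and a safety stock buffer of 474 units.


Formula: ROP = (Daily Demand * Lead Time) + Safety Stock
Demand during lead time = 110 * 9 = 990 units
ROP = 990 + 474 = 1464 units

1464 units


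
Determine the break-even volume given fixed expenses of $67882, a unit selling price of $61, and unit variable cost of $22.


Formula: BEQ = Fixed Costs / (Price - Variable Cost)
Contribution margin = $61 - $22 = $39/unit
BEQ = ceil($67882 / $39/unit) = ceil(1740.56) = 1741 units

1741 units


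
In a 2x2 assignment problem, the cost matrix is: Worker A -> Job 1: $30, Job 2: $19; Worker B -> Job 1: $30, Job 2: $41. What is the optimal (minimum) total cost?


Option 1: A->1 + B->2 = $30 + $41 = $71
Option 2: A->2 + B->1 = $19 + $30 = $49
Min cost = min($71, $49) = $49

$49


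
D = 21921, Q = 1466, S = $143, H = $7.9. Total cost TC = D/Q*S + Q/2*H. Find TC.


TC = 21921/1466 * 143 + 1466/2 * 7.9

$7928.97


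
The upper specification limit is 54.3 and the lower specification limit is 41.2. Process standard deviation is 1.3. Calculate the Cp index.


Cp = (54.3 - 41.2) / (6 * 1.3)

1.68


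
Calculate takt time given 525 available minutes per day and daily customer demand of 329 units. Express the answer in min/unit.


Formula: Takt Time = Available Production Time / Customer Demand
Takt = 525 min/day / 329 units/day
Takt = 1.6 min/unit

1.6 min/unit


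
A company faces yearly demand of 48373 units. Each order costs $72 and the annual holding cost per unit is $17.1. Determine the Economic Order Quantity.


Formula: EOQ = sqrt(2 * D * S / H)
Numerator: 2 * 48373 * 72 = 6965712
2DS/H = 6965712 / 17.1 = 407351.6
EOQ = sqrt(407351.6) = 638.2 units

638.2 units


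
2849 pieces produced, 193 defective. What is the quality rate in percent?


Formula: Quality Rate = Good Pieces / Total Pieces * 100
Good pieces = 2849 - 193 = 2656
QR = 2656 / 2849 * 100 = 93.2%

93.2%


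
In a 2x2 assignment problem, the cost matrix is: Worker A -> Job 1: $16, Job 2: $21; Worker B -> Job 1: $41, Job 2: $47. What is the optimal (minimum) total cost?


Option 1: A->1 + B->2 = $16 + $47 = $63
Option 2: A->2 + B->1 = $21 + $41 = $62
Min cost = min($63, $62) = $62

$62


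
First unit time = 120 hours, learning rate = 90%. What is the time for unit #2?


Formula: T_n = T_1 * (learning_rate)^(log2(n)) where learning_rate = rate/100
Doublings = log2(2) = 1
T_n = 120 * 0.9^1
T_n = 120 * 0.9 = 108.0 hours

108.0 hours


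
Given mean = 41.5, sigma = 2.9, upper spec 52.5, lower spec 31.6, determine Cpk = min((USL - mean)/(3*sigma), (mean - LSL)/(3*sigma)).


Cpu = (52.5 - 41.5) / (3 * 2.9) = 1.26
Cpl = (41.5 - 31.6) / (3 * 2.9) = 1.14
Cpk = min(1.26, 1.14) = 1.14

1.14


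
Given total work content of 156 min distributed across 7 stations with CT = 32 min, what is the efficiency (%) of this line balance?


Formula: Efficiency = Sum of Task Times / (N_stations * CT) * 100
Total station capacity = 7 stations * 32 min = 224 min
Efficiency = 156 / 224 * 100 = 69.6%

69.6%


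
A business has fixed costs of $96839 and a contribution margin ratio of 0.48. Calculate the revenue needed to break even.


Formula: BER = Fixed Costs / Contribution Margin Ratio
BER = $96839 / 0.48
BER = $201747.92 (to the nearest cent)

$201747.92


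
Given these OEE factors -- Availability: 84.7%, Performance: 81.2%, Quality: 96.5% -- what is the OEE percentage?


Formula: OEE = Availability * Performance * Quality / 10000
A * P = 84.7% * 81.2% / 100 = 68.78%
OEE = 68.78% * 96.5% / 100 = 66.4%

66.4%


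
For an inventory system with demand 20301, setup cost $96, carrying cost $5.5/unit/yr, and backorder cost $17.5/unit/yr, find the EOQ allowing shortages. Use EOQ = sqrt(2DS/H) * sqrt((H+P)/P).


Formula: EOQ* = sqrt(2DS/H) * sqrt((H+P)/P)
Base EOQ = sqrt(2*20301*96/5.5) = 841.84 units
Correction = sqrt((5.5+17.5)/17.5) = 1.14642
EOQ* = 841.84 * 1.14642 = 965.1 units

965.1 units


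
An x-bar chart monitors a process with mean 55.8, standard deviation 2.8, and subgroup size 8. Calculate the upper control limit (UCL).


UCL = 55.8 + 3 * 2.8 / sqrt(8)

58.77


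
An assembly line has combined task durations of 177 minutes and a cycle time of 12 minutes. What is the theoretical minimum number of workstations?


Formula: N_min = ceil(Sum of Task Times / Cycle Time)
N_min = ceil(177 min / 12 min) = ceil(14.75)
N_min = 15 stations

15


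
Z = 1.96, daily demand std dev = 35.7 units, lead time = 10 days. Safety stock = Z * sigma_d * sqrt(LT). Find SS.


Formula: SS = z * sigma_d * sqrt(LT)
sqrt(LT) = sqrt(10) = 3.1623
SS = 1.96 * 35.7 * 3.1623
SS = 221.3 units

221.3 units


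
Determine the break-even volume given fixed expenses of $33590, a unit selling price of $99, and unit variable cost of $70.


Formula: BEQ = Fixed Costs / (Price - Variable Cost)
Contribution margin = $99 - $70 = $29/unit
BEQ = ceil($33590 / $29/unit) = ceil(1158.28) = 1159 units

1159 units


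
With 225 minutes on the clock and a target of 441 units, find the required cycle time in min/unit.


Formula: CT = Available Time / Number of Units
CT = 225 min / 441 units
CT = 0.51 min/unit

0.51 min/unit


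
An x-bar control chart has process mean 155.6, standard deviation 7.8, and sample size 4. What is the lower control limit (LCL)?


LCL = 155.6 - 3 * 7.8 / sqrt(4)

143.9


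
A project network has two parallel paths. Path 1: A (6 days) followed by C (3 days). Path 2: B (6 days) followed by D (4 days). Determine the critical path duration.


Path 1 = 6 + 3 = 9 days
Path 2 = 6 + 4 = 10 days
Duration = max(9, 10) = 10 days

10 days


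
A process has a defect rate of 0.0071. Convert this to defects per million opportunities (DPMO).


DPMO = defect_rate * 1000000 = 0.0071 * 1000000

7100


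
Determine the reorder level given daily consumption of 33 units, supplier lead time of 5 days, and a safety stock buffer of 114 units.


Formula: ROP = (Daily Demand * Lead Time) + Safety Stock
Demand during lead time = 33 * 5 = 165 units
ROP = 165 + 114 = 279 units

279 units


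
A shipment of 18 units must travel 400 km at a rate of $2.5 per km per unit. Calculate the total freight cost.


TC = dist * cost * units = 400 * 2.5 * 18 = $18000.00

$18000.00


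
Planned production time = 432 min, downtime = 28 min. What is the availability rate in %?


Formula: Availability = (Planned Time - Downtime) / Planned Time * 100
Uptime = 432 - 28 = 404 min
Availability = 404 / 432 * 100 = 93.5%

93.5%


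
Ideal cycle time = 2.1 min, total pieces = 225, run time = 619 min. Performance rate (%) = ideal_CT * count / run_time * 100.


Formula: Performance = (Ideal CT * Total Count) / Run Time * 100
Ideal output time = 2.1 * 225 = 472.5 min
Performance = 472.5 / 619 * 100 = 76.3%

76.3%


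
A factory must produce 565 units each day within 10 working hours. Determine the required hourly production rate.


Formula: Production Rate = Daily Demand / Available Hours
Rate = 565 units/day / 10 hours/day
Rate = 56.5 units/hour

56.5 units/hour


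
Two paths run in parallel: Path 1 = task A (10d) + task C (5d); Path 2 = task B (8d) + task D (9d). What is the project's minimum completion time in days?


Path 1 = 10 + 5 = 15 days
Path 2 = 8 + 9 = 17 days
Duration = max(15, 17) = 17 days

17 days


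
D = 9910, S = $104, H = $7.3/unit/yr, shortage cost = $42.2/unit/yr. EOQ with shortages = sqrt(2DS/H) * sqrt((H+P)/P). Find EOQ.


Formula: EOQ* = sqrt(2DS/H) * sqrt((H+P)/P)
Base EOQ = sqrt(2*9910*104/7.3) = 531.38 units
Correction = sqrt((7.3+42.2)/42.2) = 1.08304
EOQ* = 531.38 * 1.08304 = 575.5 units

575.5 units


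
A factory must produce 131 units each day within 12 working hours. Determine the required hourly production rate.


Formula: Production Rate = Daily Demand / Available Hours
Rate = 131 units/day / 12 hours/day
Rate = 10.9 units/hour

10.9 units/hour


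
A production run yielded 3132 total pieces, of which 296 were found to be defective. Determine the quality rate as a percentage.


Formula: Quality Rate = Good Pieces / Total Pieces * 100
Good pieces = 3132 - 296 = 2836
QR = 2836 / 3132 * 100 = 90.5%

90.5%


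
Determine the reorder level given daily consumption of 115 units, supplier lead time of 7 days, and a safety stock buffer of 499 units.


Formula: ROP = (Daily Demand * Lead Time) + Safety Stock
Demand during lead time = 115 * 7 = 805 units
ROP = 805 + 499 = 1304 units

1304 units


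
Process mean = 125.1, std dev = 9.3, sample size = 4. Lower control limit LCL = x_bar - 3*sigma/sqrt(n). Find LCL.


LCL = 125.1 - 3 * 9.3 / sqrt(4)

111.15


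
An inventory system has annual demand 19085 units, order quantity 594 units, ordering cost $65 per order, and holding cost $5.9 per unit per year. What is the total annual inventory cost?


TC = 19085/594 * 65 + 594/2 * 5.9

$3840.73


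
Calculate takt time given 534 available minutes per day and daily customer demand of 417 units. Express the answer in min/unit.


Formula: Takt Time = Available Production Time / Customer Demand
Takt = 534 min/day / 417 units/day
Takt = 1.28 min/unit

1.28 min/unit


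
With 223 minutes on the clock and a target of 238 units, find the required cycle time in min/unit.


Formula: CT = Available Time / Number of Units
CT = 223 min / 238 units
CT = 0.94 min/unit

0.94 min/unit


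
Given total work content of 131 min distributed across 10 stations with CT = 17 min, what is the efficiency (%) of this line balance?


Formula: Efficiency = Sum of Task Times / (N_stations * CT) * 100
Total station capacity = 10 stations * 17 min = 170 min
Efficiency = 131 / 170 * 100 = 77.1%

77.1%


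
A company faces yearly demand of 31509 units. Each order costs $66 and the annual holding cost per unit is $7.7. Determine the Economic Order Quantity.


Formula: EOQ = sqrt(2 * D * S / H)
Numerator: 2 * 31509 * 66 = 4159188
2DS/H = 4159188 / 7.7 = 540154.3
EOQ = sqrt(540154.3) = 735.0 units

735.0 units


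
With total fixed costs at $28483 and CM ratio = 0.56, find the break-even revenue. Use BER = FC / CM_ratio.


Formula: BER = Fixed Costs / Contribution Margin Ratio
BER = $28483 / 0.56
BER = $50862.50 (to the nearest cent)

$50862.50


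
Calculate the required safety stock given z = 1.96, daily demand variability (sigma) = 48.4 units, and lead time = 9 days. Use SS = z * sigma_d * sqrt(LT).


Formula: SS = z * sigma_d * sqrt(LT)
sqrt(LT) = sqrt(9) = 3.0
SS = 1.96 * 48.4 * 3.0
SS = 284.6 units

284.6 units


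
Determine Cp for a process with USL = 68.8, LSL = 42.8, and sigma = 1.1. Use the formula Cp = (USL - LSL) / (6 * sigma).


Cp = (68.8 - 42.8) / (6 * 1.1)

3.94


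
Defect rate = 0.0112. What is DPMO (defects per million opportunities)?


DPMO = defect_rate * 1000000 = 0.0112 * 1000000

11200


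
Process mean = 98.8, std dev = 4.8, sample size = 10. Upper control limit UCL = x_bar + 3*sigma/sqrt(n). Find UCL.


UCL = 98.8 + 3 * 4.8 / sqrt(10)

103.35


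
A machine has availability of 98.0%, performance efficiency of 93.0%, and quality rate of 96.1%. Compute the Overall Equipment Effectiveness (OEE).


Formula: OEE = Availability * Performance * Quality / 10000
A * P = 98.0% * 93.0% / 100 = 91.14%
OEE = 91.14% * 96.1% / 100 = 87.6%

87.6%


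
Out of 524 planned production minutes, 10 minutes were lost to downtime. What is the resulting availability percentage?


Formula: Availability = (Planned Time - Downtime) / Planned Time * 100
Uptime = 524 - 10 = 514 min
Availability = 514 / 524 * 100 = 98.1%

98.1%


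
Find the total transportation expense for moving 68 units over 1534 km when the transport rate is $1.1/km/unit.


TC = dist * cost * units = 1534 * 1.1 * 68 = $114743.20

$114743.20


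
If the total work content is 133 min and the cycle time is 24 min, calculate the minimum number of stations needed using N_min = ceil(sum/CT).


Formula: N_min = ceil(Sum of Task Times / Cycle Time)
N_min = ceil(133 min / 24 min) = ceil(5.5417)
N_min = 6 stations

6


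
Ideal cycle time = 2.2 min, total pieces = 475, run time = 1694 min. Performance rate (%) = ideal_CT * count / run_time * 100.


Formula: Performance = (Ideal CT * Total Count) / Run Time * 100
Ideal output time = 2.2 * 475 = 1045.0 min
Performance = 1045.0 / 1694 * 100 = 61.7%

61.7%


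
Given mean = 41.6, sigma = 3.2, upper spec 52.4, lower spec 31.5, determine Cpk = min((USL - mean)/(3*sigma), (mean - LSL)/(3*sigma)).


Cpu = (52.4 - 41.6) / (3 * 3.2) = 1.13
Cpl = (41.6 - 31.5) / (3 * 3.2) = 1.05
Cpk = min(1.13, 1.05) = 1.05

1.05


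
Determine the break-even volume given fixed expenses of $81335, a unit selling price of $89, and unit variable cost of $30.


Formula: BEQ = Fixed Costs / (Price - Variable Cost)
Contribution margin = $89 - $30 = $59/unit
BEQ = ceil($81335 / $59/unit) = ceil(1378.56) = 1379 units

1379 units


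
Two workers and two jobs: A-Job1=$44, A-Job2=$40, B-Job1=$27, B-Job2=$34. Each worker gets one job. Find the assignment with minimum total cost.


Option 1: A->1 + B->2 = $44 + $34 = $78
Option 2: A->2 + B->1 = $40 + $27 = $67
Min cost = min($78, $67) = $67

$67


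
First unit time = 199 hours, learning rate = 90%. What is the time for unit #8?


Formula: T_n = T_1 * (learning_rate)^(log2(n)) where learning_rate = rate/100
Doublings = log2(8) = 3
T_n = 199 * 0.9^3
T_n = 199 * 0.729 = 145.1 hours

145.1 hours


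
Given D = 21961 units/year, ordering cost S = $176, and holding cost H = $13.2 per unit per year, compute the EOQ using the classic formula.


Formula: EOQ = sqrt(2 * D * S / H)
Numerator: 2 * 21961 * 176 = 7730272
2DS/H = 7730272 / 13.2 = 585626.7
EOQ = sqrt(585626.7) = 765.3 units

765.3 units


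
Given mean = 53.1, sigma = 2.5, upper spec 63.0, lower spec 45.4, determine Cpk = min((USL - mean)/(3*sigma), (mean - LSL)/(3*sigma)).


Cpu = (63.0 - 53.1) / (3 * 2.5) = 1.32
Cpl = (53.1 - 45.4) / (3 * 2.5) = 1.03
Cpk = min(1.32, 1.03) = 1.03

1.03


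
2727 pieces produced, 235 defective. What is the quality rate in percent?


Formula: Quality Rate = Good Pieces / Total Pieces * 100
Good pieces = 2727 - 235 = 2492
QR = 2492 / 2727 * 100 = 91.4%

91.4%


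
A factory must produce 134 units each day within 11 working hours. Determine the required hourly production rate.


Formula: Production Rate = Daily Demand / Available Hours
Rate = 134 units/day / 11 hours/day
Rate = 12.2 units/hour

12.2 units/hour


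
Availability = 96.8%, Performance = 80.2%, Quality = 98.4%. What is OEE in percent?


Formula: OEE = Availability * Performance * Quality / 10000
A * P = 96.8% * 80.2% / 100 = 77.63%
OEE = 77.63% * 98.4% / 100 = 76.4%

76.4%


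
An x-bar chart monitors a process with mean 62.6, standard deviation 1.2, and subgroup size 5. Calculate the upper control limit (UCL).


UCL = 62.6 + 3 * 1.2 / sqrt(5)

64.21


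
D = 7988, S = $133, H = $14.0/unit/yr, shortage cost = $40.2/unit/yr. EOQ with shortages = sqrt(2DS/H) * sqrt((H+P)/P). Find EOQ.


Formula: EOQ* = sqrt(2DS/H) * sqrt((H+P)/P)
Base EOQ = sqrt(2*7988*133/14.0) = 389.58 units
Correction = sqrt((14.0+40.2)/40.2) = 1.16115
EOQ* = 389.58 * 1.16115 = 452.4 units

452.4 units


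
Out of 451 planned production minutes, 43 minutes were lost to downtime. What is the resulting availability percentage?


Formula: Availability = (Planned Time - Downtime) / Planned Time * 100
Uptime = 451 - 43 = 408 min
Availability = 408 / 451 * 100 = 90.5%

90.5%


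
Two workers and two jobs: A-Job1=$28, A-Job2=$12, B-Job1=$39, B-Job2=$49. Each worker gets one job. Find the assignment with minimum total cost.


Option 1: A->1 + B->2 = $28 + $49 = $77
Option 2: A->2 + B->1 = $12 + $39 = $51
Min cost = min($77, $51) = $51

$51


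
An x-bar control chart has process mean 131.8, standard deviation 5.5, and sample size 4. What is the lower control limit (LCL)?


LCL = 131.8 - 3 * 5.5 / sqrt(4)

123.55


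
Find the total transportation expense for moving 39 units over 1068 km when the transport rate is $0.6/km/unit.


TC = dist * cost * units = 1068 * 0.6 * 39 = $24991.20

$24991.20


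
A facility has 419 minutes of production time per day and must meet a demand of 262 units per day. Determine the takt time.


Formula: Takt Time = Available Production Time / Customer Demand
Takt = 419 min/day / 262 units/day
Takt = 1.6 min/unit

1.6 min/unit


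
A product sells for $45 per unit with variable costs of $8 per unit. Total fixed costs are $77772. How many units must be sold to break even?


Formula: BEQ = Fixed Costs / (Price - Variable Cost)
Contribution margin = $45 - $8 = $37/unit
BEQ = ceil($77772 / $37/unit) = ceil(2101.95) = 2102 units

2102 units


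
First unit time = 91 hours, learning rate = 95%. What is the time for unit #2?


Formula: T_n = T_1 * (learning_rate)^(log2(n)) where learning_rate = rate/100
Doublings = log2(2) = 1
T_n = 91 * 0.95^1
T_n = 91 * 0.95 = 86.5 hours

86.5 hours


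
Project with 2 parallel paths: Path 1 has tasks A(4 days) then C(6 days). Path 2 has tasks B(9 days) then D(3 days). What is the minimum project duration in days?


Path 1 = 4 + 6 = 10 days
Path 2 = 9 + 3 = 12 days
Duration = max(10, 12) = 12 days

12 days


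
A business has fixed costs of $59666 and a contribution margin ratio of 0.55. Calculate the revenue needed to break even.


Formula: BER = Fixed Costs / Contribution Margin Ratio
BER = $59666 / 0.55
BER = $108483.64 (to the nearest cent)

$108483.64


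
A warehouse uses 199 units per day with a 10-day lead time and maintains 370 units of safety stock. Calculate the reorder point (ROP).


Formula: ROP = (Daily Demand * Lead Time) + Safety Stock
Demand during lead time = 199 * 10 = 1990 units
ROP = 1990 + 370 = 2360 units

2360 units


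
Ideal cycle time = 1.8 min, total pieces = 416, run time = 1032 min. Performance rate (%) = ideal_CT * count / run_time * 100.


Formula: Performance = (Ideal CT * Total Count) / Run Time * 100
Ideal output time = 1.8 * 416 = 748.8 min
Performance = 748.8 / 1032 * 100 = 72.6%

72.6%


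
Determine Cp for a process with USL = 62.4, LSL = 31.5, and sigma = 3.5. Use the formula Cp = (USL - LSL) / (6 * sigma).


Cp = (62.4 - 31.5) / (6 * 3.5)

1.47


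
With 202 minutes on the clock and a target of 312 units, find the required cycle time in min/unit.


Formula: CT = Available Time / Number of Units
CT = 202 min / 312 units
CT = 0.65 min/unit

0.65 min/unit


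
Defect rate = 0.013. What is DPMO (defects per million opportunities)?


DPMO = defect_rate * 1000000 = 0.013 * 1000000

13000


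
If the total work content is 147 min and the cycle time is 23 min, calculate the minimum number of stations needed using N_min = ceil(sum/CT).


Formula: N_min = ceil(Sum of Task Times / Cycle Time)
N_min = ceil(147 min / 23 min) = ceil(6.3913)
N_min = 7 stations

7


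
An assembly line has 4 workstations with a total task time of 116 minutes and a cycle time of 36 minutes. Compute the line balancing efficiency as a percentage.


Formula: Efficiency = Sum of Task Times / (N_stations * CT) * 100
Total station capacity = 4 stations * 36 min = 144 min
Efficiency = 116 / 144 * 100 = 80.6%

80.6%


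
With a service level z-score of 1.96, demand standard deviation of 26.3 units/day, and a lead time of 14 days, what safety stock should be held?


Formula: SS = z * sigma_d * sqrt(LT)
sqrt(LT) = sqrt(14) = 3.7417
SS = 1.96 * 26.3 * 3.7417
SS = 192.9 units

192.9 units


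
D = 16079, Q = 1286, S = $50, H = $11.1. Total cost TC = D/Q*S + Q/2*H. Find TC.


TC = 16079/1286 * 50 + 1286/2 * 11.1

$7762.46


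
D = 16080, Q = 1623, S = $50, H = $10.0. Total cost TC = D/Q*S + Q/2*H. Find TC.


TC = 16080/1623 * 50 + 1623/2 * 10.0

$8610.38


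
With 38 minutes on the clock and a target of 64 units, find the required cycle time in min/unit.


Formula: CT = Available Time / Number of Units
CT = 38 min / 64 units
CT = 0.59 min/unit

0.59 min/unit


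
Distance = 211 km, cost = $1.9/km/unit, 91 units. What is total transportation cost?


TC = dist * cost * units = 211 * 1.9 * 91 = $36481.90

$36481.90


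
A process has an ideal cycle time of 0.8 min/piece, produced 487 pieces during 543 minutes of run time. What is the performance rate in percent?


Formula: Performance = (Ideal CT * Total Count) / Run Time * 100
Ideal output time = 0.8 * 487 = 389.6 min
Performance = 389.6 / 543 * 100 = 71.7%

71.7%


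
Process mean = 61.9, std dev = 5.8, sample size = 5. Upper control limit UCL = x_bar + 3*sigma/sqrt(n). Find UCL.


UCL = 61.9 + 3 * 5.8 / sqrt(5)

69.68


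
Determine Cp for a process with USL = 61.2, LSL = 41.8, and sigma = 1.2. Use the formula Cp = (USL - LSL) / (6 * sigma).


Cp = (61.2 - 41.8) / (6 * 1.2)

2.69


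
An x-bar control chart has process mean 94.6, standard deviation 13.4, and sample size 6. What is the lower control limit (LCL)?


LCL = 94.6 - 3 * 13.4 / sqrt(6)

78.19


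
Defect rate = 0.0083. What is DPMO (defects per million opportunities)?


DPMO = defect_rate * 1000000 = 0.0083 * 1000000

8300


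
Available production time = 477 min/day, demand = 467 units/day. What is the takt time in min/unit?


Formula: Takt Time = Available Production Time / Customer Demand
Takt = 477 min/day / 467 units/day
Takt = 1.02 min/unit

1.02 min/unit


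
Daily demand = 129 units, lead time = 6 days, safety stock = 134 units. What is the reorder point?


Formula: ROP = (Daily Demand * Lead Time) + Safety Stock
Demand during lead time = 129 * 6 = 774 units
ROP = 774 + 134 = 908 units

908 units


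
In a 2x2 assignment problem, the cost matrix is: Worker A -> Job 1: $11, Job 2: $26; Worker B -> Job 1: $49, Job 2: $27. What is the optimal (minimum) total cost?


Option 1: A->1 + B->2 = $11 + $27 = $38
Option 2: A->2 + B->1 = $26 + $49 = $75
Min cost = min($38, $75) = $38

$38


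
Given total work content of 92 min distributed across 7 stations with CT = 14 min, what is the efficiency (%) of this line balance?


Formula: Efficiency = Sum of Task Times / (N_stations * CT) * 100
Total station capacity = 7 stations * 14 min = 98 min
Efficiency = 92 / 98 * 100 = 93.9%

93.9%


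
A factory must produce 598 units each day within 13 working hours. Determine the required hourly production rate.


Formula: Production Rate = Daily Demand / Available Hours
Rate = 598 units/day / 13 hours/day
Rate = 46.0 units/hour

46.0 units/hour


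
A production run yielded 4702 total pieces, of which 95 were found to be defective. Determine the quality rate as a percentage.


Formula: Quality Rate = Good Pieces / Total Pieces * 100
Good pieces = 4702 - 95 = 4607
QR = 4607 / 4702 * 100 = 98.0%

98.0%


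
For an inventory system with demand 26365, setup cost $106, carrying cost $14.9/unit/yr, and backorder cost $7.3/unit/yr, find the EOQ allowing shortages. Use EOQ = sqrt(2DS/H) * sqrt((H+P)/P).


Formula: EOQ* = sqrt(2DS/H) * sqrt((H+P)/P)
Base EOQ = sqrt(2*26365*106/14.9) = 612.48 units
Correction = sqrt((14.9+7.3)/7.3) = 1.74387
EOQ* = 612.48 * 1.74387 = 1068.1 units

1068.1 units


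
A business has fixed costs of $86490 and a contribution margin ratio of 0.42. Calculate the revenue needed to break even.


Formula: BER = Fixed Costs / Contribution Margin Ratio
BER = $86490 / 0.42
BER = $205928.57 (to the nearest cent)

$205928.57


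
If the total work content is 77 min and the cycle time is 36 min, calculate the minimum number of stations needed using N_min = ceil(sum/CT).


Formula: N_min = ceil(Sum of Task Times / Cycle Time)
N_min = ceil(77 min / 36 min) = ceil(2.1389)
N_min = 3 stations

3


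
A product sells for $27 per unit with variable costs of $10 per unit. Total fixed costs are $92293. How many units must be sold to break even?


Formula: BEQ = Fixed Costs / (Price - Variable Cost)
Contribution margin = $27 - $10 = $17/unit
BEQ = ceil($92293 / $17/unit) = ceil(5429.0) = 5429 units

5429 units


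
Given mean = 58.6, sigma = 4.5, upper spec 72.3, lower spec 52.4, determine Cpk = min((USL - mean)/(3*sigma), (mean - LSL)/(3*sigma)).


Cpu = (72.3 - 58.6) / (3 * 4.5) = 1.01
Cpl = (58.6 - 52.4) / (3 * 4.5) = 0.46
Cpk = min(1.01, 0.46) = 0.46

0.46


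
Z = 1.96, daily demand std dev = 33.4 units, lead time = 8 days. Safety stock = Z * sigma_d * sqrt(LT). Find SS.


Formula: SS = z * sigma_d * sqrt(LT)
sqrt(LT) = sqrt(8) = 2.8284
SS = 1.96 * 33.4 * 2.8284
SS = 185.2 units

185.2 units


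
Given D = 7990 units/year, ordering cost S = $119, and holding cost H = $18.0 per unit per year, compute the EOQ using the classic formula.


Formula: EOQ = sqrt(2 * D * S / H)
Numerator: 2 * 7990 * 119 = 1901620
2DS/H = 1901620 / 18.0 = 105645.6
EOQ = sqrt(105645.6) = 325.0 units

325.0 units


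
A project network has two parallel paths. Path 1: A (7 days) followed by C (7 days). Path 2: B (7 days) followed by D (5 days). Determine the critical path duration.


Path 1 = 7 + 7 = 14 days
Path 2 = 7 + 5 = 12 days
Duration = max(14, 12) = 14 days

14 days


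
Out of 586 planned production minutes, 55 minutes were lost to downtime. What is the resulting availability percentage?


Formula: Availability = (Planned Time - Downtime) / Planned Time * 100
Uptime = 586 - 55 = 531 min
Availability = 531 / 586 * 100 = 90.6%

90.6%


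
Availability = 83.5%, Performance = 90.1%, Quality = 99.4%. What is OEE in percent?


Formula: OEE = Availability * Performance * Quality / 10000
A * P = 83.5% * 90.1% / 100 = 75.23%
OEE = 75.23% * 99.4% / 100 = 74.8%

74.8%


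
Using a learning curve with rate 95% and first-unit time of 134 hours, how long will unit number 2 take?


Formula: T_n = T_1 * (learning_rate)^(log2(n)) where learning_rate = rate/100
Doublings = log2(2) = 1
T_n = 134 * 0.95^1
T_n = 134 * 0.95 = 127.3 hours

127.3 hours


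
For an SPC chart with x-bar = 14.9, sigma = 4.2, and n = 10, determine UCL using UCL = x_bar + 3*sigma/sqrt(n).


UCL = 14.9 + 3 * 4.2 / sqrt(10)

18.88


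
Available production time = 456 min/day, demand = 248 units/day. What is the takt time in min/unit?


Formula: Takt Time = Available Production Time / Customer Demand
Takt = 456 min/day / 248 units/day
Takt = 1.84 min/unit

1.84 min/unit


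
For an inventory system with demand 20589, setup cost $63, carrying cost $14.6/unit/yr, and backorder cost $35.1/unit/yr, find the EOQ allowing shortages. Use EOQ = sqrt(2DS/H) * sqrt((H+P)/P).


Formula: EOQ* = sqrt(2DS/H) * sqrt((H+P)/P)
Base EOQ = sqrt(2*20589*63/14.6) = 421.53 units
Correction = sqrt((14.6+35.1)/35.1) = 1.18994
EOQ* = 421.53 * 1.18994 = 501.6 units

501.6 units


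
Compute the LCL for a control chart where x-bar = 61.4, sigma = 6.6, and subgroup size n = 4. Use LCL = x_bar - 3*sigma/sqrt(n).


LCL = 61.4 - 3 * 6.6 / sqrt(4)

51.5


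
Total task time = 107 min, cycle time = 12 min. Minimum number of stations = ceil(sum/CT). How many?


Formula: N_min = ceil(Sum of Task Times / Cycle Time)
N_min = ceil(107 min / 12 min) = ceil(8.9167)
N_min = 9 stations

9


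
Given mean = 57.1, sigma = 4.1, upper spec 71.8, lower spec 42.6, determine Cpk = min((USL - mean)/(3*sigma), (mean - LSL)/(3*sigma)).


Cpu = (71.8 - 57.1) / (3 * 4.1) = 1.2
Cpl = (57.1 - 42.6) / (3 * 4.1) = 1.18
Cpk = min(1.2, 1.18) = 1.18

1.18


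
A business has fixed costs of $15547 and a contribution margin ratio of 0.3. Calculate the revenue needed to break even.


Formula: BER = Fixed Costs / Contribution Margin Ratio
BER = $15547 / 0.3
BER = $51823.33 (to the nearest cent)

$51823.33


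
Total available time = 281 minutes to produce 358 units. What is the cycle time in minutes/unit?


Formula: CT = Available Time / Number of Units
CT = 281 min / 358 units
CT = 0.78 min/unit

0.78 min/unit


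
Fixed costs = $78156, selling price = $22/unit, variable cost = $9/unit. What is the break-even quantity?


Formula: BEQ = Fixed Costs / (Price - Variable Cost)
Contribution margin = $22 - $9 = $13/unit
BEQ = ceil($78156 / $13/unit) = ceil(6012.0) = 6012 units

6012 units


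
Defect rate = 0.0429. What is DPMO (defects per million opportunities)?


DPMO = defect_rate * 1000000 = 0.0429 * 1000000

42900


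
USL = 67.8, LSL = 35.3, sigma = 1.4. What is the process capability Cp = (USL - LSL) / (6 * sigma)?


Cp = (67.8 - 35.3) / (6 * 1.4)

3.87


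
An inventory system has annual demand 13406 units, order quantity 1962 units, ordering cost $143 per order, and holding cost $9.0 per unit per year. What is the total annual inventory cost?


TC = 13406/1962 * 143 + 1962/2 * 9.0

$9806.09


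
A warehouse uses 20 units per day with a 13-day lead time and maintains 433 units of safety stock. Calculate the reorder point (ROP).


Formula: ROP = (Daily Demand * Lead Time) + Safety Stock
Demand during lead time = 20 * 13 = 260 units
ROP = 260 + 433 = 693 units

693 units


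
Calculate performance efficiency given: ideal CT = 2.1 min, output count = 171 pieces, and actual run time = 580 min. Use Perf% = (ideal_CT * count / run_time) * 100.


Formula: Performance = (Ideal CT * Total Count) / Run Time * 100
Ideal output time = 2.1 * 171 = 359.1 min
Performance = 359.1 / 580 * 100 = 61.9%

61.9%


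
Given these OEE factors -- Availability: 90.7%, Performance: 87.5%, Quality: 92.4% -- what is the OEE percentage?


Formula: OEE = Availability * Performance * Quality / 10000
A * P = 90.7% * 87.5% / 100 = 79.36%
OEE = 79.36% * 92.4% / 100 = 73.3%

73.3%


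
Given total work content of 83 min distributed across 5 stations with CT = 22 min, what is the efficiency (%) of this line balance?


Formula: Efficiency = Sum of Task Times / (N_stations * CT) * 100
Total station capacity = 5 stations * 22 min = 110 min
Efficiency = 83 / 110 * 100 = 75.5%

75.5%


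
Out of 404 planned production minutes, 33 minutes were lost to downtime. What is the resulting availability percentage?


Formula: Availability = (Planned Time - Downtime) / Planned Time * 100
Uptime = 404 - 33 = 371 min
Availability = 371 / 404 * 100 = 91.8%

91.8%


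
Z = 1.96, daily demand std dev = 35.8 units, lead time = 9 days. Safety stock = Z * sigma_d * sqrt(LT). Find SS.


Formula: SS = z * sigma_d * sqrt(LT)
sqrt(LT) = sqrt(9) = 3.0
SS = 1.96 * 35.8 * 3.0
SS = 210.5 units

210.5 units


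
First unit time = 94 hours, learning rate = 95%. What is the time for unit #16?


Formula: T_n = T_1 * (learning_rate)^(log2(n)) where learning_rate = rate/100
Doublings = log2(16) = 4
T_n = 94 * 0.95^4
T_n = 94 * 0.8145 = 76.6 hours

76.6 hours


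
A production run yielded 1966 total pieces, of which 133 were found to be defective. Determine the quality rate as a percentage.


Formula: Quality Rate = Good Pieces / Total Pieces * 100
Good pieces = 1966 - 133 = 1833
QR = 1833 / 1966 * 100 = 93.2%

93.2%


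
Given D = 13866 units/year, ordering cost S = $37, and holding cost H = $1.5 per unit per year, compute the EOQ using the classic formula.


Formula: EOQ = sqrt(2 * D * S / H)
Numerator: 2 * 13866 * 37 = 1026084
2DS/H = 1026084 / 1.5 = 684056.0
EOQ = sqrt(684056.0) = 827.1 units

827.1 units


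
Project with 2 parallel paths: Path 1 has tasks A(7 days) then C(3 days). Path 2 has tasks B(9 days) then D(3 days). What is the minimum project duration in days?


Path 1 = 7 + 3 = 10 days
Path 2 = 9 + 3 = 12 days
Duration = max(10, 12) = 12 days

12 days


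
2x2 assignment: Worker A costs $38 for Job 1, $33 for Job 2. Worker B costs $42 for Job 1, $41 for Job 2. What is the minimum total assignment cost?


Option 1: A->1 + B->2 = $38 + $41 = $79
Option 2: A->2 + B->1 = $33 + $42 = $75
Min cost = min($79, $75) = $75

$75


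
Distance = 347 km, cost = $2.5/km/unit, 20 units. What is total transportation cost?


TC = dist * cost * units = 347 * 2.5 * 20 = $17350.00

$17350.00


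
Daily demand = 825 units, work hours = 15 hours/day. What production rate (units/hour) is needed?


Formula: Production Rate = Daily Demand / Available Hours
Rate = 825 units/day / 15 hours/day
Rate = 55.0 units/hour

55.0 units/hour


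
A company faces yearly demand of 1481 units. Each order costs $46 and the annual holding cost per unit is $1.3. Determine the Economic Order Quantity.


Formula: EOQ = sqrt(2 * D * S / H)
Numerator: 2 * 1481 * 46 = 136252
2DS/H = 136252 / 1.3 = 104809.2
EOQ = sqrt(104809.2) = 323.7 units

323.7 units


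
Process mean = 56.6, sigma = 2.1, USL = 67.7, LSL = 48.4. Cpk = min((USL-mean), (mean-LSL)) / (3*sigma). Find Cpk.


Cpu = (67.7 - 56.6) / (3 * 2.1) = 1.76
Cpl = (56.6 - 48.4) / (3 * 2.1) = 1.3
Cpk = min(1.76, 1.3) = 1.3

1.3


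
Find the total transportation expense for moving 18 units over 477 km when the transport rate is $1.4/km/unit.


TC = dist * cost * units = 477 * 1.4 * 18 = $12020.40

$12020.40


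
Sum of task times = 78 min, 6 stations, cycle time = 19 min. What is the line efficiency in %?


Formula: Efficiency = Sum of Task Times / (N_stations * CT) * 100
Total station capacity = 6 stations * 19 min = 114 min
Efficiency = 78 / 114 * 100 = 68.4%

68.4%


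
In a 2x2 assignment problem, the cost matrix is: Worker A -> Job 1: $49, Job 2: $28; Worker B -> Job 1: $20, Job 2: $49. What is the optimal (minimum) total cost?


Option 1: A->1 + B->2 = $49 + $49 = $98
Option 2: A->2 + B->1 = $28 + $20 = $48
Min cost = min($98, $48) = $48

$48


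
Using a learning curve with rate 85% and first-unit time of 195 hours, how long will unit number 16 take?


Formula: T_n = T_1 * (learning_rate)^(log2(n)) where learning_rate = rate/100
Doublings = log2(16) = 4
T_n = 195 * 0.85^4
T_n = 195 * 0.522 = 101.8 hours

101.8 hours


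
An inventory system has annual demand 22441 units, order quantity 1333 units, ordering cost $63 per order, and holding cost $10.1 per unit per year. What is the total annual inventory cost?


TC = 22441/1333 * 63 + 1333/2 * 10.1

$7792.25


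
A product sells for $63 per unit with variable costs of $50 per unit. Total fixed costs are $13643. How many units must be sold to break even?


Formula: BEQ = Fixed Costs / (Price - Variable Cost)
Contribution margin = $63 - $50 = $13/unit
BEQ = ceil($13643 / $13/unit) = ceil(1049.46) = 1050 units

1050 units


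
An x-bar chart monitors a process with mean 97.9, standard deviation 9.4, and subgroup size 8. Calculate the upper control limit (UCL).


UCL = 97.9 + 3 * 9.4 / sqrt(8)

107.87


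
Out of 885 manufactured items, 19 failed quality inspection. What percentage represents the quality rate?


Formula: Quality Rate = Good Pieces / Total Pieces * 100
Good pieces = 885 - 19 = 866
QR = 866 / 885 * 100 = 97.9%

97.9%


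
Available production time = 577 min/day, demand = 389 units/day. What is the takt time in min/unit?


Formula: Takt Time = Available Production Time / Customer Demand
Takt = 577 min/day / 389 units/day
Takt = 1.48 min/unit

1.48 min/unit


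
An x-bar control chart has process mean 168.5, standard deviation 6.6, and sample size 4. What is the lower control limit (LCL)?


LCL = 168.5 - 3 * 6.6 / sqrt(4)

158.6


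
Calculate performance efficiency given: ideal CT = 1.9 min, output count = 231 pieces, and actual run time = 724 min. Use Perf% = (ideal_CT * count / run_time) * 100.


Formula: Performance = (Ideal CT * Total Count) / Run Time * 100
Ideal output time = 1.9 * 231 = 438.9 min
Performance = 438.9 / 724 * 100 = 60.6%

60.6%


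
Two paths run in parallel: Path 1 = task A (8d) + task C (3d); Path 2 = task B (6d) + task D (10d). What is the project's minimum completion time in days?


Path 1 = 8 + 3 = 11 days
Path 2 = 6 + 10 = 16 days
Duration = max(11, 16) = 16 days

16 days


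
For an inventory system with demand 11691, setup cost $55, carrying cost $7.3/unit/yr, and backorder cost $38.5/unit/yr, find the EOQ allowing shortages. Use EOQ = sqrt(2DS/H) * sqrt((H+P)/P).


Formula: EOQ* = sqrt(2DS/H) * sqrt((H+P)/P)
Base EOQ = sqrt(2*11691*55/7.3) = 419.72 units
Correction = sqrt((7.3+38.5)/38.5) = 1.09069
EOQ* = 419.72 * 1.09069 = 457.8 units

457.8 units


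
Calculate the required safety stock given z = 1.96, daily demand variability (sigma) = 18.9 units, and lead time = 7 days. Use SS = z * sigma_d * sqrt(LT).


Formula: SS = z * sigma_d * sqrt(LT)
sqrt(LT) = sqrt(7) = 2.6458
SS = 1.96 * 18.9 * 2.6458
SS = 98.0 units

98.0 units


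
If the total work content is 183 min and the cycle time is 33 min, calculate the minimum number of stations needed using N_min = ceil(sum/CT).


Formula: N_min = ceil(Sum of Task Times / Cycle Time)
N_min = ceil(183 min / 33 min) = ceil(5.5455)
N_min = 6 stations

6


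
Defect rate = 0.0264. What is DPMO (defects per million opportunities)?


DPMO = defect_rate * 1000000 = 0.0264 * 1000000

26400


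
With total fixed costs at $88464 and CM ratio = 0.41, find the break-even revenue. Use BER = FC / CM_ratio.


Formula: BER = Fixed Costs / Contribution Margin Ratio
BER = $88464 / 0.41
BER = $215765.85 (to the nearest cent)

$215765.85


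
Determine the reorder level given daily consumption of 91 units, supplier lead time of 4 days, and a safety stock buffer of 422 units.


Formula: ROP = (Daily Demand * Lead Time) + Safety Stock
Demand during lead time = 91 * 4 = 364 units
ROP = 364 + 422 = 786 units

786 units


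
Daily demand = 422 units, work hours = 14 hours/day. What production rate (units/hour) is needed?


Formula: Production Rate = Daily Demand / Available Hours
Rate = 422 units/day / 14 hours/day
Rate = 30.1 units/hour

30.1 units/hour


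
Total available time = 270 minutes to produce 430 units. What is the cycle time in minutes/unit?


Formula: CT = Available Time / Number of Units
CT = 270 min / 430 units
CT = 0.63 min/unit

0.63 min/unit
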